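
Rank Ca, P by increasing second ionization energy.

Ca < P

Consider each +1 ion: Ca⁺ still has 1 valence electron; P⁺ still has 4 valence electrons.
All are still removing valence electrons, so compare the +1 ions as you would atoms: IE_2 generally rises across a period (higher Z_eff) and falls down a group (larger shell), subject to the usual subshell exceptions.
Valence configurations: Ca⁺ [Ar]4s¹, P⁺ [Ne]3s²3p².
Approximate IE_2 values (kJ/mol): Ca 1145, P 1907.
Putting it together, IE_2: Ca < P.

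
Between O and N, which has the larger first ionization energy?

N is in period 2, group 15; O is in period 2, group 16.
IE₁ increases left→right with effective nuclear charge and decreases top→bottom as the valence shell moves farther out.
All lie in period 2; the across-period trend (first ionization energy increases left to right) applies, with the exception below.
Note the exception: N has a higher first ionization energy than O, contrary to the simple trend — pairing an electron in O's 2p⁴ costs repulsion energy, so O ionizes more easily than half-filled N (2p³).
Approximate values (kJ/mol): N 1402, O 1314.
So N has the larger first ionization energy (N > O).

N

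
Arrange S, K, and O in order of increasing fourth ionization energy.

S, K, O

The fourth ionization energy removes an electron from the +3 ion. For each element: S³⁺ still has 3 valence electrons; K³⁺ is already 2 electrons into the core; O³⁺ still has 3 valence electrons.
Usually core removal costs more than valence removal, but here the competition is close: a tightly held n=2 valence electron can cost more to remove than an n=3 core electron, so the actual values have to decide it.
Valence configurations: S³⁺ [Ne]3s²3p¹, O³⁺ [He]2s²2p¹.
Tabulated IE_4 (kJ/mol): S 4556, K 5877, O 7469.
So the fourth ionization energies run S < K < O.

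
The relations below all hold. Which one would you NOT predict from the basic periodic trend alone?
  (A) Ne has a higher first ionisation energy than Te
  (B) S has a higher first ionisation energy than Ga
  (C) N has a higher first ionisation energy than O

(C)

The general trend: first ionisation energy increases across a period and decreases down a group.
(A) Ne (period 2, group 18) vs Te (period 5, group 16): the stated order agrees with the simple trend.
(B) S (period 3, group 16) vs Ga (period 4, group 13): the stated order agrees with the simple trend.
(C) N (period 2, group 15) vs O (period 2, group 16): the stated order contradicts the simple trend.
The exception is (C): pairing an electron in O's 2p⁴ costs repulsion energy, so O ionizes more easily than half-filled N (2p³).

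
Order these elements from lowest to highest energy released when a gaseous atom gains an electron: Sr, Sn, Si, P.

Sr, P, Sn, Si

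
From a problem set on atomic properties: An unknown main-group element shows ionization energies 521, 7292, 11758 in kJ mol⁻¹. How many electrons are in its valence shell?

Look for the largest jump between consecutive ionization energies: IE2/IE1 ≈ 14.0, far larger than any earlier ratio.
That jump marks the point where a core electron is being removed. So the atom has 1 valence electron.

1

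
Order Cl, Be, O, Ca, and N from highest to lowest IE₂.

O > N > Cl > Be > Ca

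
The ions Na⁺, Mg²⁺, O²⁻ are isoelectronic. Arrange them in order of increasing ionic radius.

Mg²⁺ < Na⁺ < O²⁻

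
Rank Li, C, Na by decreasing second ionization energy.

Li > Na > C

Consider each +1 ion: Li⁺ is the bare [He] core; C⁺ still has 3 valence electrons; Na⁺ is the bare [Ne] core.
Pulling an electron out of a noble-gas core costs far more than removing a remaining valence electron, so Na and Li sit at the high end of IE_2.
Approximate IE_2 values (kJ/mol): Li 7298, C 2353, Na 4562.
So the second ionization energies run C < Na < Li.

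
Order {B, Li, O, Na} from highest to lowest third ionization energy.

Li > Na > O > B

IE_3 is the cost of taking one more electron from the +2 cation: B²⁺ still has 1 valence electron; Li²⁺ is already 1 electron into the core; O²⁺ still has 4 valence electrons; Na²⁺ is already 1 electron into the core.
Core electrons are held far more tightly than valence electrons, so Na and Li top the IE_3 order.
Valence configurations: B²⁺ [He]2s¹, O²⁺ [He]2s²2p².
Tabulated IE_3 (kJ/mol): B 3660, Li 11815, O 5300, Na 6910.
Overall IE_3 order: B < O < Na < Li.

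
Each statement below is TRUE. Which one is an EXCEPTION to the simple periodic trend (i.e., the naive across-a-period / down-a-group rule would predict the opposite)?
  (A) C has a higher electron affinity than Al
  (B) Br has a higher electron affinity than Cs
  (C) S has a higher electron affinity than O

(C)

The general trend: electron affinity increases across a period and decreases down a group.
(A) C (period 2, group 14) vs Al (period 3, group 13): the stated order agrees with the simple trend.
(B) Br (period 4, group 17) vs Cs (period 6, group 1): the stated order agrees with the simple trend.
(C) S (period 3, group 16) vs O (period 2, group 16): the stated order contradicts the simple trend.
The exception is (C): the compact 2p subshell of O repels the added electron more than S's larger 3p does.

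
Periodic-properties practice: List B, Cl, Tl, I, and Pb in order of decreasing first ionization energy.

B is in period 2, group 13; Cl is in period 3, group 17; I is in period 5, group 17; Tl is in period 6, group 13; Pb is in period 6, group 14.
IE₁ increases left→right with effective nuclear charge and decreases top→bottom as the valence shell moves farther out.
Neither a single period nor a single group — weigh both effects.
Pb > Tl: both are in period 6; the period trend gives Pb the larger value.
B > Pb: the two effects oppose for this pair; the down-group effect wins (801 vs 716 kJ/mol).
I > B: the two effects oppose for this pair; the across-period effect wins (1008 vs 801 kJ/mol).
Cl > I: Cl sits above I in group 17, so the down-group effect alone puts Cl higher.
Approximate values (kJ/mol): B 801, Cl 1251, I 1008, Tl 589, Pb 716.
So from highest to lowest: Cl > I > B > Pb > Tl.

Cl > I > B > Pb > Tl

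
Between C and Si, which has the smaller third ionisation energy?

Si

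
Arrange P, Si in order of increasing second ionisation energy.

Si < P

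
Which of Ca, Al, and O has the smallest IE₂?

IE_2 is the cost of taking one more electron from the +1 cation: Ca⁺ still has 1 valence electron; Al⁺ still has 2 valence electrons; O⁺ still has 5 valence electrons.
All are still removing valence electrons, so compare the +1 ions as you would atoms: IE_2 generally rises across a period (higher Z_eff) and falls down a group (larger shell), subject to the usual subshell exceptions.
Valence configurations: Ca⁺ [Ar]4s¹, Al⁺ [Ne]3s², O⁺ [He]2s²2p³.
Tabulated IE_2 (kJ/mol): Ca 1145, Al 1817, O 3388.
Hence IE_2: Ca < Al < O.

Ca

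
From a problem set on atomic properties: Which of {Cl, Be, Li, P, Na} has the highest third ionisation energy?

After 2 electrons have been removed, what remains? Cl²⁺ still has 5 valence electrons; Be²⁺ is the bare [He] core; Li²⁺ is already 1 electron into the core; P²⁺ still has 3 valence electrons; Na²⁺ is already 1 electron into the core.
Pulling an electron out of a noble-gas core costs far more than removing a remaining valence electron, so Na, Li and Be sit at the high end of IE_3.
Valence configurations: Cl²⁺ [Ne]3s²3p³, P²⁺ [Ne]3s²3p¹.
Approximate IE_3 values (kJ/mol): Cl 3822, Be 14849, Li 11815, P 2914, Na 6910.
Overall IE_3 order: P < Cl < Na < Li < Be.

Be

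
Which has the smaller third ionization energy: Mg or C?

C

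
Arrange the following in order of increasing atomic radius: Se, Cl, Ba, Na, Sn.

Moving right in a period, electrons are added to the same shell under a stronger nuclear pull, so atoms get smaller; moving down, a new shell is opened and atoms get larger.
Here both period and group differ, so the two effects have to be weighed against each other.
Se > Cl: both effects reinforce here, so Se is clearly the larger of the two.
Sn > Se: both effects reinforce here, so Sn is clearly the larger of the two.
Na > Sn: period and group pull opposite ways; the across-period shift dominates (155 vs 140 pm).
Ba > Na: the two effects oppose for this pair; the down-group effect wins (196 vs 155 pm).
For reference (pm): Na 155, Cl 99, Se 116, Sn 140, Ba 196.
So from smallest to largest: Cl < Se < Sn < Na < Ba.

Cl, Se, Sn, Na, Ba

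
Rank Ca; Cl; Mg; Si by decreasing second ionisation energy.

Consider each +1 ion: Ca⁺ still has 1 valence electron; Cl⁺ still has 6 valence electrons; Mg⁺ still has 1 valence electron; Si⁺ still has 3 valence electrons.
All are still removing valence electrons, so compare the +1 ions as you would atoms: IE_2 generally rises across a period (higher Z_eff) and falls down a group (larger shell), subject to the usual subshell exceptions.
Valence configurations: Ca⁺ [Ar]4s¹, Cl⁺ [Ne]3s²3p⁴, Mg⁺ [Ne]3s¹, Si⁺ [Ne]3s²3p¹.
The numbers (kJ/mol): Ca 1145, Cl 2298, Mg 1451, Si 1577.
Overall IE_2 order: Ca < Mg < Si < Cl.

Cl > Si > Mg > Ca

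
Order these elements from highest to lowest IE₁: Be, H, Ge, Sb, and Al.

H > Be > Sb > Ge > Al

First ionization energy rises across a period (greater Z_eff holds electrons more tightly) and falls down a group (valence electrons are farther from the nucleus).
These sit on a diagonal, where the across-period and down-group effects partly cancel.
Ge > Al: the two effects oppose for this pair; the across-period effect wins (762 vs 578 kJ/mol).
Sb > Ge: period and group pull opposite ways; the across-period shift dominates (831 vs 762 kJ/mol).
Be > Sb: period and group pull opposite ways; the down-group shift dominates (900 vs 831 kJ/mol).
H > Be: period and group pull opposite ways; the down-group shift dominates (1312 vs 900 kJ/mol).
Tabulated first ionization energy (kJ/mol): H 1312, Be 900, Al 578, Ge 762, Sb 831.
So from highest to lowest: H > Be > Sb > Ge > Al.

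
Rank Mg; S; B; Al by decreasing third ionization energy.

After 2 electrons have been removed, what remains? Mg²⁺ is the bare [Ne] core; S²⁺ still has 4 valence electrons; B²⁺ still has 1 valence electron; Al²⁺ still has 1 valence electron.
Core electrons are held far more tightly than valence electrons, so Mg tops the IE_3 order.
Valence configurations: S²⁺ [Ne]3s²3p², B²⁺ [He]2s¹, Al²⁺ [Ne]3s¹.
Approximate IE_3 values (kJ/mol): Mg 7733, S 3357, B 3660, Al 2745.
Putting it together, IE_3: Al < S < B < Mg.

Mg > B > S > Al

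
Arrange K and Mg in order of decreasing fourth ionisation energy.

Mg > K

Consider each +3 ion: K³⁺ is already 2 electrons into the core; Mg³⁺ is already 1 electron into the core.
All of these are removing an electron from a noble-gas core or deeper; the smaller core (lower principal quantum number) is held far more tightly, and within a period the higher nuclear charge binds the same core more tightly.
The numbers (kJ/mol): K 5877, Mg 10543.
Hence IE_4: K < Mg.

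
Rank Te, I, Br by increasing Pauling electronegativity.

Br is in period 4, group 17; Te is in period 5, group 16; I is in period 5, group 17.
EN rises left→right (higher Z_eff, smaller atoms) and falls top→bottom (larger, more shielded atoms).
Here both period and group differ, so the two effects have to be weighed against each other.
I > Te: I lies to the right of Te in period 5, so the across-period effect alone puts I higher.
Br > I: they share group 17; the group trend gives Br the larger value.
Tabulated electronegativity (Pauling): Br 2.96, Te 2.10, I 2.66.
So from lowest to highest: Te < I < Br.

Te, I, Br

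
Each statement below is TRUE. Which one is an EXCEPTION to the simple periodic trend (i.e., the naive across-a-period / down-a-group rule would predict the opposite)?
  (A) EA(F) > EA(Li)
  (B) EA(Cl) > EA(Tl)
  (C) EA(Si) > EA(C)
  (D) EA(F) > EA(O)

(C)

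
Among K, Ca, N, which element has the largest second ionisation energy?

The second ionization energy removes an electron from the +1 ion. For each element: K⁺ is the bare [Ar] core; Ca⁺ still has 1 valence electron; N⁺ still has 4 valence electrons.
Breaking into a closed-shell core is much more expensive than removing a leftover valence electron — K has the largest IE_2 here.
Valence configurations: Ca⁺ [Ar]4s¹, N⁺ [He]2s²2p².
Tabulated IE_2 (kJ/mol): K 3052, Ca 1145, N 2856.
Hence IE_2: Ca < N < K.

K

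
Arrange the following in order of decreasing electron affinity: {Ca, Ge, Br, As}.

Br, Ge, As, Ca

Ca is in period 4, group 2; Ge is in period 4, group 14; As is in period 4, group 15; Br is in period 4, group 17.
Adding an electron releases more energy for atoms nearer the top right (short of the noble gases).
All lie in period 4; the across-period trend (electron affinity increases left to right) applies, with the exception below.
Note the exception: Ge has a higher electron affinity than As, contrary to the simple trend — adding an electron to As's half-filled 4p³ is unfavourable, so Ge (4p²) has the more exothermic EA.
Approximate values (kJ/mol): Ca 2, Ge 119, As 78, Br 325.
So from highest to lowest: Br > Ge > As > Ca.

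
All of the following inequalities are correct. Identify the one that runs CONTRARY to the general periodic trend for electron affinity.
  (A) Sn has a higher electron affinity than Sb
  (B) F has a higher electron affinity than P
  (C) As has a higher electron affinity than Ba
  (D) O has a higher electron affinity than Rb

The general trend: electron affinity increases across a period and decreases down a group.
(A) Sn (period 5, group 14) vs Sb (period 5, group 15): the stated order contradicts the simple trend.
(B) F (period 2, group 17) vs P (period 3, group 15): the stated order agrees with the simple trend.
(C) As (period 4, group 15) vs Ba (period 6, group 2): the stated order agrees with the simple trend.
(D) O (period 2, group 16) vs Rb (period 5, group 1): the stated order agrees with the simple trend.
The exception is (A): adding an electron to Sb's half-filled 5p³ is unfavourable, so Sn has the more exothermic EA.

(A)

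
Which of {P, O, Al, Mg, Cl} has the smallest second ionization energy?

The second ionization energy removes an electron from the +1 ion. For each element: P⁺ still has 4 valence electrons; O⁺ still has 5 valence electrons; Al⁺ still has 2 valence electrons; Mg⁺ still has 1 valence electron; Cl⁺ still has 6 valence electrons.
All are still removing valence electrons, so compare the +1 ions as you would atoms: IE_2 generally rises across a period (higher Z_eff) and falls down a group (larger shell), subject to the usual subshell exceptions.
Valence configurations: P⁺ [Ne]3s²3p², O⁺ [He]2s²2p³, Al⁺ [Ne]3s², Mg⁺ [Ne]3s¹, Cl⁺ [Ne]3s²3p⁴.
Tabulated IE_2 (kJ/mol): P 1907, O 3388, Al 1817, Mg 1451, Cl 2298.
So the second ionization energies run Mg < Al < P < Cl < O.

Mg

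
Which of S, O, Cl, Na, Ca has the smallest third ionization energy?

IE_3 is the cost of taking one more electron from the +2 cation: S²⁺ still has 4 valence electrons; O²⁺ still has 4 valence electrons; Cl²⁺ still has 5 valence electrons; Na²⁺ is already 1 electron into the core; Ca²⁺ is the bare [Ar] core.
Usually core removal costs more than valence removal, but here the competition is close: a tightly held n=2 valence electron can cost more to remove than an n=3 core electron, so the actual values have to decide it.
Valence configurations: S²⁺ [Ne]3s²3p², O²⁺ [He]2s²2p², Cl²⁺ [Ne]3s²3p³.
Approximate IE_3 values (kJ/mol): S 3357, O 5300, Cl 3822, Na 6910, Ca 4912.
So the third ionization energies run S < Cl < Ca < O < Na.

S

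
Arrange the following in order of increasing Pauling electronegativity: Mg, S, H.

Mg < H < S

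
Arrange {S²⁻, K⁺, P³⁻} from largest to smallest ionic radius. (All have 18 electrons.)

P³⁻ > S²⁻ > K⁺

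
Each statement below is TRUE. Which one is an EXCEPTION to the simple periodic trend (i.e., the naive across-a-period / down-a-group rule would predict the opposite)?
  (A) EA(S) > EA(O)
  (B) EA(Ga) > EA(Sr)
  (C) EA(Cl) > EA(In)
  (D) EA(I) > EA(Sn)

(A)

The general trend: electron affinity increases across a period and decreases down a group.
(A) S (period 3, group 16) vs O (period 2, group 16): the stated order contradicts the simple trend.
(B) Ga (period 4, group 13) vs Sr (period 5, group 2): the stated order agrees with the simple trend.
(C) Cl (period 3, group 17) vs In (period 5, group 13): the stated order agrees with the simple trend.
(D) I (period 5, group 17) vs Sn (period 5, group 14): the stated order agrees with the simple trend.
The exception is (A): the compact 2p subshell of O repels the added electron more than S's larger 3p does.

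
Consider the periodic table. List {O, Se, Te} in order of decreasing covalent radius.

Te > Se > O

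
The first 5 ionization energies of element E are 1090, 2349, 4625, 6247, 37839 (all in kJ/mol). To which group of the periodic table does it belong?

Group 14

Look for the largest jump between consecutive ionization energies: IE5/IE4 ≈ 6.1, far larger than any earlier ratio.
That jump marks the point where a core electron is being removed. So the atom has 4 valence electrons.
A main-group element with 4 valence electrons is in group 14.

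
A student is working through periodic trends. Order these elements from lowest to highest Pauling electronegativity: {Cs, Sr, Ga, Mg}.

Mg is in period 3, group 2; Ga is in period 4, group 13; Sr is in period 5, group 2; Cs is in period 6, group 1.
Smaller atoms with higher effective nuclear charge are more electronegative.
Here both period and group differ, so the two effects have to be weighed against each other.
Sr > Cs: both effects reinforce here, so Sr is clearly the higher of the two.
Mg > Sr: they share group 2; the group trend gives Mg the larger value.
Ga > Mg: the two effects oppose for this pair; the across-period effect wins (1.81 vs 1.31).
Approximate values (Pauling): Mg 1.31, Ga 1.81, Sr 0.95, Cs 0.79.
So from lowest to highest: Cs < Sr < Mg < Ga.

Cs < Sr < Mg < Ga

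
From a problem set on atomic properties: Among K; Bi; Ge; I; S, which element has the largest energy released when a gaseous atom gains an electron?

Electron affinity generally becomes more exothermic across a period toward the halogens and less exothermic down a group.
These span different periods and groups, so the two trends combine.
Bi > K: the two effects oppose for this pair; the across-period effect wins (91 vs 48 kJ/mol).
Ge > Bi: the two effects oppose for this pair; the down-group effect wins (119 vs 91 kJ/mol).
S > Ge: both effects reinforce here, so S is clearly the higher of the two.
I > S: period and group pull opposite ways; the across-period shift dominates (295 vs 200 kJ/mol).
Approximate values (kJ/mol): S 200, K 48, Ge 119, I 295, Bi 91.
The largest energy released when a gaseous atom gains an electron among these belongs to I.

I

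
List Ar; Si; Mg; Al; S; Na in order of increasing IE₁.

Na, Al, Mg, Si, S, Ar

Na is in period 3, group 1; Mg is in period 3, group 2; Al is in period 3, group 13; Si is in period 3, group 14; S is in period 3, group 16; Ar is in period 3, group 18.
First ionization energy rises across a period (greater Z_eff holds electrons more tightly) and falls down a group (valence electrons are farther from the nucleus).
All lie in period 3; the across-period trend (first ionization energy increases left to right) applies, with the exception below.
Note the exception: Mg has a higher first ionization energy than Al, contrary to the simple trend — Al's single 3p electron is easier to remove than one from Mg's filled 3s².
For reference (kJ/mol): Na 496, Mg 738, Al 578, Si 786, S 1000, Ar 1521.
So from lowest to highest: Na < Al < Mg < Si < S < Ar.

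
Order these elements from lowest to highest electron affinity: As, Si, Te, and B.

B < As < Si < Te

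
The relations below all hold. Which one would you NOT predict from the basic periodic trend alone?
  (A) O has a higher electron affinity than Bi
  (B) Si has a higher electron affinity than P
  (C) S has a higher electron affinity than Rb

The general trend: electron affinity increases across a period and decreases down a group.
(A) O (period 2, group 16) vs Bi (period 6, group 15): the stated order agrees with the simple trend.
(B) Si (period 3, group 14) vs P (period 3, group 15): the stated order contradicts the simple trend.
(C) S (period 3, group 16) vs Rb (period 5, group 1): the stated order agrees with the simple trend.
The exception is (B): adding an electron to P's half-filled 3p³ is unfavourable, so Si (3p²) has the more exothermic EA.

(B)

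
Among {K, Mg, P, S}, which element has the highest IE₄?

Mg

IE_4 is the cost of taking one more electron from the +3 cation: K³⁺ is already 2 electrons into the core; Mg³⁺ is already 1 electron into the core; P³⁺ still has 2 valence electrons; S³⁺ still has 3 valence electrons.
Core electrons are held far more tightly than valence electrons, so K and Mg top the IE_4 order.
Valence configurations: P³⁺ [Ne]3s², S³⁺ [Ne]3s²3p¹.
S³⁺ loses a lone 3p electron whereas P³⁺ must break into a filled 3s² pair, so IE_4(P) > IE_4(S) even though S has the higher nuclear charge.
Approximate IE_4 values (kJ/mol): K 5877, Mg 10543, P 4964, S 4556.
Putting it together, IE_4: S < P < K < Mg.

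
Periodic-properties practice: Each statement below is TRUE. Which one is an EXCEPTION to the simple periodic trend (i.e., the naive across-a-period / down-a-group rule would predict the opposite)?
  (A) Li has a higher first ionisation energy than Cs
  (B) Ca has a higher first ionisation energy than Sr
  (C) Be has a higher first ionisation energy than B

(C)

The general trend: first ionisation energy increases across a period and decreases down a group.
(A) Li (period 2, group 1) vs Cs (period 6, group 1): the stated order agrees with the simple trend.
(B) Ca (period 4, group 2) vs Sr (period 5, group 2): the stated order agrees with the simple trend.
(C) Be (period 2, group 2) vs B (period 2, group 13): the stated order contradicts the simple trend.
The exception is (C): removing B's lone 2p electron is easier than breaking Be's filled 2s².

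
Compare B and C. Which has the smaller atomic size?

C

Moving right in a period, electrons are added to the same shell under a stronger nuclear pull, so atoms get smaller; moving down, a new shell is opened and atoms get larger.
All lie in period 2, so atomic radius increases right to left.
So C has the smaller atomic size (C < B).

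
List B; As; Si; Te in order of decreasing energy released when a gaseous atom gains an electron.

Te, Si, As, B

B is in period 2, group 13; Si is in period 3, group 14; As is in period 4, group 15; Te is in period 5, group 16.
Electron affinity generally becomes more exothermic across a period toward the halogens and less exothermic down a group.
These sit on a diagonal, where the across-period and down-group effects partly cancel.
As > B: the two effects oppose for this pair; the across-period effect wins (78 vs 27 kJ/mol).
Si > As: the two effects oppose for this pair; the down-group effect wins (134 vs 78 kJ/mol).
Te > Si: period and group pull opposite ways; the across-period shift dominates (190 vs 134 kJ/mol).
Tabulated electron affinity (kJ/mol): B 27, Si 134, As 78, Te 190.
So from highest to lowest: Te > Si > As > B.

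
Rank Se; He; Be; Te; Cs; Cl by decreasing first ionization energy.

IE₁ increases left→right with effective nuclear charge and decreases top→bottom as the valence shell moves farther out.
Here both period and group differ, so the two effects have to be weighed against each other.
Te > Cs: both effects reinforce here, so Te is clearly the higher of the two.
Be > Te: period and group pull opposite ways; the down-group shift dominates (900 vs 869 kJ/mol).
Se > Be: period and group pull opposite ways; the across-period shift dominates (941 vs 900 kJ/mol).
Cl > Se: both effects reinforce here, so Cl is clearly the higher of the two.
He > Cl: relative to Cl, both the across-period and down-group shifts push He's first ionization energy up.
Tabulated first ionization energy (kJ/mol): He 2372, Be 900, Cl 1251, Se 941, Te 869, Cs 376.
So from highest to lowest: He > Cl > Se > Be > Te > Cs.

He > Cl > Se > Be > Te > Cs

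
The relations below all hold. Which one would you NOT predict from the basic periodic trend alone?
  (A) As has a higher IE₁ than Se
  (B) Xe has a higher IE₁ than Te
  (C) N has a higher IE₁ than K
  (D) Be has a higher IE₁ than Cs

(A)

The general trend: IE₁ increases across a period and decreases down a group.
(A) As (period 4, group 15) vs Se (period 4, group 16): the stated order contradicts the simple trend.
(B) Xe (period 5, group 18) vs Te (period 5, group 16): the stated order agrees with the simple trend.
(C) N (period 2, group 15) vs K (period 4, group 1): the stated order agrees with the simple trend.
(D) Be (period 2, group 2) vs Cs (period 6, group 1): the stated order agrees with the simple trend.
The exception is (A): Se (4p⁴) ionizes more easily than half-filled As (4p³).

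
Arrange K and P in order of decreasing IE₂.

K > P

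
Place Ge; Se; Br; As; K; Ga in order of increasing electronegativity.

K < Ga < Ge < As < Se < Br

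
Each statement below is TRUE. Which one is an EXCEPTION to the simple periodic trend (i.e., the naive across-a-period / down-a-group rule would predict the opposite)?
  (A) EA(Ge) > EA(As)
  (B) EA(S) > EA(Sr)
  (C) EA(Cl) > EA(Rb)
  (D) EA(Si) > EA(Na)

The general trend: electron affinity increases across a period and decreases down a group.
(A) Ge (period 4, group 14) vs As (period 4, group 15): the stated order contradicts the simple trend.
(B) S (period 3, group 16) vs Sr (period 5, group 2): the stated order agrees with the simple trend.
(C) Cl (period 3, group 17) vs Rb (period 5, group 1): the stated order agrees with the simple trend.
(D) Si (period 3, group 14) vs Na (period 3, group 1): the stated order agrees with the simple trend.
The exception is (A): adding an electron to As's half-filled 4p³ is unfavourable, so Ge (4p²) has the more exothermic EA.

(A)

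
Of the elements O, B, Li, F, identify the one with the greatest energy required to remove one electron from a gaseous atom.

Li is in period 2, group 1; B is in period 2, group 13; O is in period 2, group 16; F is in period 2, group 17.
First ionization energy rises across a period (greater Z_eff holds electrons more tightly) and falls down a group (valence electrons are farther from the nucleus).
All lie in period 2, so first ionization energy increases left to right.
The greatest energy required to remove one electron from a gaseous atom among these belongs to F.

F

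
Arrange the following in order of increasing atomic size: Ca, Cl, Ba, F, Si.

F, Cl, Si, Ca, Ba

F is in period 2, group 17; Si is in period 3, group 14; Cl is in period 3, group 17; Ca is in period 4, group 2; Ba is in period 6, group 2.
Radius decreases left→right (rising Z_eff, same n) and increases top→bottom (higher n).
Neither a single period nor a single group — weigh both effects.
Cl > F: Cl sits below F in group 17, so the down-group effect alone puts Cl larger.
Si > Cl: Si lies to the left of Cl in period 3, so the across-period effect alone puts Si larger.
Ca > Si: relative to Si, both the across-period and down-group shifts push Ca's atomic radius up.
Ba > Ca: Ba sits below Ca in group 2, so the down-group effect alone puts Ba larger.
Tabulated atomic radius (pm): F 64, Si 116, Cl 99, Ca 171, Ba 196.
So from smallest to largest: F < Cl < Si < Ca < Ba.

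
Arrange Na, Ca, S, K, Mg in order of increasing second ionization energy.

Ca < Mg < S < K < Na

The second ionization energy removes an electron from the +1 ion. For each element: Na⁺ is the bare [Ne] core; Ca⁺ still has 1 valence electron; S⁺ still has 5 valence electrons; K⁺ is the bare [Ar] core; Mg⁺ still has 1 valence electron.
Core electrons are held far more tightly than valence electrons, so K and Na top the IE_2 order.
Valence configurations: Ca⁺ [Ar]4s¹, S⁺ [Ne]3s²3p³, Mg⁺ [Ne]3s¹.
Approximate IE_2 values (kJ/mol): Na 4562, Ca 1145, S 2252, K 3052, Mg 1451.
So the second ionization energies run Ca < Mg < S < K < Na.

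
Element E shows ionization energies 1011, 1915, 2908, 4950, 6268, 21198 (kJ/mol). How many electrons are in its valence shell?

Look for the largest jump between consecutive ionization energies: IE6/IE5 ≈ 3.4, far larger than any earlier ratio.
That jump marks the point where a core electron is being removed. So the atom has 5 valence electrons.

5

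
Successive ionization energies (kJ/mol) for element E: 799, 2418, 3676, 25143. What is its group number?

Group 13

Look for the largest jump between consecutive ionization energies: IE4/IE3 ≈ 6.8, far larger than any earlier ratio.
That jump marks the point where a core electron is being removed. So the atom has 3 valence electrons.
A main-group element with 3 valence electrons is in group 13.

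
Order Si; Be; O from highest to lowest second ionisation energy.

The second ionization energy removes an electron from the +1 ion. For each element: Si⁺ still has 3 valence electrons; Be⁺ still has 1 valence electron; O⁺ still has 5 valence electrons.
All are still removing valence electrons, so compare the +1 ions as you would atoms: IE_2 generally rises across a period (higher Z_eff) and falls down a group (larger shell), subject to the usual subshell exceptions.
Valence configurations: Si⁺ [Ne]3s²3p¹, Be⁺ [He]2s¹, O⁺ [He]2s²2p³.
Tabulated IE_2 (kJ/mol): Si 1577, Be 1757, O 3388.
Putting it together, IE_2: Si < Be < O.

O > Be > Si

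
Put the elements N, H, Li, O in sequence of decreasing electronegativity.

H is in period 1, group 1; Li is in period 2, group 1; N is in period 2, group 15; O is in period 2, group 16.
Smaller atoms with higher effective nuclear charge are more electronegative.
These span different periods and groups, so the two trends combine.
H > Li: H sits above Li in group 1, so the down-group effect alone puts H higher.
N > H: period and group pull opposite ways; the across-period shift dominates (3.04 vs 2.20).
O > N: both are in period 2; the period trend gives O the larger value.
For reference (Pauling): H 2.20, Li 0.98, N 3.04, O 3.44.
So from highest to lowest: O > N > H > Li.

O > N > H > Li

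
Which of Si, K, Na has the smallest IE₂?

Si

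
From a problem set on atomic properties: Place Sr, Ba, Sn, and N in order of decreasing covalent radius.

Moving right in a period, electrons are added to the same shell under a stronger nuclear pull, so atoms get smaller; moving down, a new shell is opened and atoms get larger.
Neither a single period nor a single group — weigh both effects.
Sn > N: both effects reinforce here, so Sn is clearly the larger of the two.
Sr > Sn: both are in period 5; the period trend gives Sr the larger value.
Ba > Sr: they share group 2; the group trend gives Ba the larger value.
Tabulated atomic radius (pm): N 71, Sr 185, Sn 140, Ba 196.
So from largest to smallest: Ba > Sr > Sn > N.

Ba > Sr > Sn > N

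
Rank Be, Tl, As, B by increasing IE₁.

Tl < B < Be < As

Removing the outermost electron gets harder across a period and easier down a group.
Here both period and group differ, so the two effects have to be weighed against each other.
B > Tl: B sits above Tl in group 13, so the down-group effect alone puts B higher.
Be > B: this pair runs against the simple trend — see the exception note.
As > Be: the two effects oppose for this pair; the across-period effect wins (947 vs 900 kJ/mol).
Note the exception: Be has a higher first ionization energy than B, contrary to the simple trend — removing B's lone 2p electron is easier than breaking Be's filled 2s².
For reference (kJ/mol): Be 900, B 801, As 947, Tl 589.
So from lowest to highest: Tl < B < Be < As.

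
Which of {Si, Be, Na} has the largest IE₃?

Be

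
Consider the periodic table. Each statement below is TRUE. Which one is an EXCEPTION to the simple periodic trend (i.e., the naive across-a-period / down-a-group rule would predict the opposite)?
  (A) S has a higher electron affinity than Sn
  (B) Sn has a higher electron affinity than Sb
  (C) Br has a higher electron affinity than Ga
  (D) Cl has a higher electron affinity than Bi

(B)

The general trend: electron affinity increases across a period and decreases down a group.
(A) S (period 3, group 16) vs Sn (period 5, group 14): the stated order agrees with the simple trend.
(B) Sn (period 5, group 14) vs Sb (period 5, group 15): the stated order contradicts the simple trend.
(C) Br (period 4, group 17) vs Ga (period 4, group 13): the stated order agrees with the simple trend.
(D) Cl (period 3, group 17) vs Bi (period 6, group 15): the stated order agrees with the simple trend.
The exception is (B): adding an electron to Sb's half-filled 5p³ is unfavourable, so Sn has the more exothermic EA.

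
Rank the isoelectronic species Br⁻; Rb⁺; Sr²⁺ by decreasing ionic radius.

All of these have 36 electrons, so size is governed by nuclear charge alone: the more protons, the stronger the pull on the same electron cloud, and the smaller the ion.
Nuclear charges: Sr²⁺ (Z=38), Rb⁺ (Z=37), Br⁻ (Z=35).
Largest to smallest: Br⁻ > Rb⁺ > Sr²⁺.

Br⁻ > Rb⁺ > Sr²⁺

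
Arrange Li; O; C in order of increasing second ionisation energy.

After 1 electron has been removed, what remains? Li⁺ is the bare [He] core; O⁺ still has 5 valence electrons; C⁺ still has 3 valence electrons.
Breaking into a closed-shell core is much more expensive than removing a leftover valence electron — Li has the largest IE_2 here.
Valence configurations: O⁺ [He]2s²2p³, C⁺ [He]2s²2p¹.
Tabulated IE_2 (kJ/mol): Li 7298, O 3388, C 2353.
Overall IE_2 order: C < O < Li.

C, O, Li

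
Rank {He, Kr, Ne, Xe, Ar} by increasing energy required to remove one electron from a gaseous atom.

Xe < Kr < Ar < Ne < He

Across a period the outer electron is held more tightly (higher IE₁); down a group it sits in a higher shell, more shielded, and comes off more easily.
All are in group 18, so first ionization energy increases up the group.
So from lowest to highest: Xe < Kr < Ar < Ne < He.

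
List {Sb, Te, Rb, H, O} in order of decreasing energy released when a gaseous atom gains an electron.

Te > O > Sb > H > Rb

EA tends to increase across a period and decrease down a group, though the pattern is less regular than for IE or radius.
Neither a single period nor a single group — weigh both effects.
H > Rb: they share group 1; the group trend gives H the larger value.
Sb > H: the two effects oppose for this pair; the across-period effect wins (103 vs 73 kJ/mol).
O > Sb: both effects reinforce here, so O is clearly the higher of the two.
Te > O: this pair runs against the simple trend — see the exception note.
Note the exception: Te has a higher electron affinity than O, contrary to the simple trend — O's compact 2p subshell gives strong electron–electron repulsion on the added electron.
For reference (kJ/mol): H 73, O 141, Rb 47, Sb 103, Te 190.
So from highest to lowest: Te > O > Sb > H > Rb.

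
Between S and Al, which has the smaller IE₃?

Consider each +2 ion: S²⁺ still has 4 valence electrons; Al²⁺ still has 1 valence electron.
All are still removing valence electrons, so compare the +2 ions as you would atoms: IE_3 generally rises across a period (higher Z_eff) and falls down a group (larger shell), subject to the usual subshell exceptions.
Valence configurations: S²⁺ [Ne]3s²3p², Al²⁺ [Ne]3s¹.
Approximate IE_3 values (kJ/mol): S 3357, Al 2745.
So the third ionization energies run Al < S.

Al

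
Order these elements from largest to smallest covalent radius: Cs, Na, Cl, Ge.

Na is in period 3, group 1; Cl is in period 3, group 17; Ge is in period 4, group 14; Cs is in period 6, group 1.
Atomic radius shrinks across a period as nuclear charge pulls the same shell inward, and grows down a group as new shells are added.
These span different periods and groups, so the two trends combine.
Ge > Cl: both effects reinforce here, so Ge is clearly the larger of the two.
Na > Ge: period and group pull opposite ways; the across-period shift dominates (155 vs 121 pm).
Cs > Na: they share group 1; the group trend gives Cs the larger value.
Tabulated atomic radius (pm): Na 155, Cl 99, Ge 121, Cs 232.
So from largest to smallest: Cs > Na > Ge > Cl.

Cs > Na > Ge > Cl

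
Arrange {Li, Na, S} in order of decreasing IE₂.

Li > Na > S

After 1 electron has been removed, what remains? Li⁺ is the bare [He] core; Na⁺ is the bare [Ne] core; S⁺ still has 5 valence electrons.
Breaking into a closed-shell core is much more expensive than removing a leftover valence electron — Na and Li have the largest IE_2 here.
The numbers (kJ/mol): Li 7298, Na 4562, S 2252.
So the second ionization energies run S < Na < Li.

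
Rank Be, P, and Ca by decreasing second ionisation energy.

P, Be, Ca

After 1 electron has been removed, what remains? Be⁺ still has 1 valence electron; P⁺ still has 4 valence electrons; Ca⁺ still has 1 valence electron.
All are still removing valence electrons, so compare the +1 ions as you would atoms: IE_2 generally rises across a period (higher Z_eff) and falls down a group (larger shell), subject to the usual subshell exceptions.
Valence configurations: Be⁺ [He]2s¹, P⁺ [Ne]3s²3p², Ca⁺ [Ar]4s¹.
Tabulated IE_2 (kJ/mol): Be 1757, P 1907, Ca 1145.
Overall IE_2 order: Ca < Be < P.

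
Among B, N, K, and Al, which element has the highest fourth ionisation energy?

After 3 electrons have been removed, what remains? B³⁺ is the bare [He] core; N³⁺ still has 2 valence electrons; K³⁺ is already 2 electrons into the core; Al³⁺ is the bare [Ne] core.
Usually core removal costs more than valence removal, but here the competition is close: a tightly held n=2 valence electron can cost more to remove than an n=3 core electron, so the actual values have to decide it.
Approximate IE_4 values (kJ/mol): B 25026, N 7475, K 5877, Al 11577.
So the fourth ionization energies run K < N < Al < B.

B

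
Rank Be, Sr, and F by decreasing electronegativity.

F > Be > Sr

Be is in period 2, group 2; F is in period 2, group 17; Sr is in period 5, group 2.
Atoms toward the upper right of the periodic table pull bonding electrons most strongly.
These span different periods and groups, so the two trends combine.
Be > Sr: Be sits above Sr in group 2, so the down-group effect alone puts Be higher.
F > Be: both are in period 2; the period trend gives F the larger value.
Approximate values (Pauling): Be 1.57, F 3.98, Sr 0.95.
So from highest to lowest: F > Be > Sr.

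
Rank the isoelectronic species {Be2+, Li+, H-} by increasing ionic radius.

Be2+, Li+, H-

All of these have 2 electrons, so size is governed by nuclear charge alone: the more protons, the stronger the pull on the same electron cloud, and the smaller the ion.
Nuclear charges: Be2+ (Z=4), Li+ (Z=3), H- (Z=1).
Smallest to largest: Be2+ < Li+ < H-.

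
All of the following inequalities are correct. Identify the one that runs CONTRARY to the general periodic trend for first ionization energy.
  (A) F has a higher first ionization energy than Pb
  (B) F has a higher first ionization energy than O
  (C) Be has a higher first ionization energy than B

(C)

The general trend: first ionization energy increases across a period and decreases down a group.
(A) F (period 2, group 17) vs Pb (period 6, group 14): the stated order agrees with the simple trend.
(B) F (period 2, group 17) vs O (period 2, group 16): the stated order agrees with the simple trend.
(C) Be (period 2, group 2) vs B (period 2, group 13): the stated order contradicts the simple trend.
The exception is (C): removing B's lone 2p electron is easier than breaking Be's filled 2s².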